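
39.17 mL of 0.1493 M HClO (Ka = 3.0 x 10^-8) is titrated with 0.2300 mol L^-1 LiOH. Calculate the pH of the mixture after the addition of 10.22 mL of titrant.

Initial n(HClO) = 0.1493 x 0.03917 = 0.005848 mol.
n(LiOH) added = 0.2300 x 0.01022 = 0.002351 mol, converting that many moles of HClO to ClO-.
Remaining n(HClO) = 0.003497 mol; n(ClO-) = 0.002351 mol.
By Henderson-Hasselbalch, pH = pKa + log([A^-]/[HA]) = 7.52 + log(0.002351/0.003497) = 7.52 + (-0.17) = 7.35.

7.35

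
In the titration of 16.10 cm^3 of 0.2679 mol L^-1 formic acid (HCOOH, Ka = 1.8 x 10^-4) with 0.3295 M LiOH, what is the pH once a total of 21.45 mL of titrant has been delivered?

12.87

n(acid) = 0.2679 x 0.01610 = 0.004313 mol; n(LiOH) added = 0.3295 x 0.02145 = 0.007068 mol.
Base is in excess by 0.007068 - 0.004313 = 0.002755 mol in a total volume of 0.03755 L.
[OH^-] = 0.002755/0.03755 = 0.07336 M, so pOH = 1.13 and pH = 14.00 - 1.13 = 12.87.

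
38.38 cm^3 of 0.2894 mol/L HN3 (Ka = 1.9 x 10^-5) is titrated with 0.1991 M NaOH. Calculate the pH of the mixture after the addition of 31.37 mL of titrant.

4.83

Initial n(HN3) = 0.2894 x 0.03838 = 0.01111 mol.
n(NaOH) added = 0.1991 x 0.03137 = 0.006246 mol, converting that many moles of HN3 to N3-.
Remaining n(HN3) = 0.004861 mol; n(N3-) = 0.006246 mol.
By Henderson-Hasselbalch, pH = pKa + log([A^-]/[HA]) = 4.72 + log(0.006246/0.004861) = 4.72 + (+0.11) = 4.83.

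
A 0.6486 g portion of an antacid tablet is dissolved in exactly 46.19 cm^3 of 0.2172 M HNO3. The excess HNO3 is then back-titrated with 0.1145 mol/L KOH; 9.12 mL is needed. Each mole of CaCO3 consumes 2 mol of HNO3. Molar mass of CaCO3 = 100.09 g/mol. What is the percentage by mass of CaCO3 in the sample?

Total n(HNO3) added = 0.2172 x 0.04619 = 0.01003 mol.
n(KOH) used = 0.1145 x 0.009120 = 0.001044 mol, which equals the excess n(HNO3).
So n(HNO3) consumed by the sample = 0.01003 - 0.001044 = 0.008988 mol.
n(CaCO3) = 0.008988 / 2 = 0.004494 mol.
mass CaCO3 = 0.004494 x 100.09 = 0.4498 g, so %CaCO3 = 0.4498/0.6486 x 100 = 69.4%.

69.4%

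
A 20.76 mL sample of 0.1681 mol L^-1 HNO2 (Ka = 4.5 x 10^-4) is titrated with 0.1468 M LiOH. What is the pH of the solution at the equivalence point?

n(HNO2) = 0.1681 x 0.02076 = 0.003490 mol; V(LiOH) at equivalence = 0.003490/0.1468 = 0.02377 L.
At equivalence all the acid is converted to NO2-; total volume = 0.02076 + 0.02377 = 0.04453 L, so [NO2-] = 0.003490/0.04453 = 0.07836 M.
Kb = Kw/Ka = 1.0e-14 / 4.5 x 10^-4 = 2.22e-11.
[OH^-] = sqrt(Kb x [NO2-]) = sqrt(2.22e-11 x 0.07836) = 1.32e-6 M.
pOH = 5.88, so pH = 14.00 - 5.88 = 8.12.

8.12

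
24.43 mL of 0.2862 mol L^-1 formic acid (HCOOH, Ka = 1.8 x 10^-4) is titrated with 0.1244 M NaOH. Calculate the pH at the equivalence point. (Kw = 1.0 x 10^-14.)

8.34

n(HCOOH) = 0.2862 x 0.02443 = 0.006992 mol; V(NaOH) at equivalence = 0.006992/0.1244 = 0.05620 L.
At equivalence all the acid is converted to HCOO-; total volume = 0.02443 + 0.05620 = 0.08063 L, so [HCOO-] = 0.006992/0.08063 = 0.08671 M.
Kb = Kw/Ka = 1.0e-14 / 1.8 x 10^-4 = 5.56e-11.
[OH^-] = sqrt(Kb x [HCOO-]) = sqrt(5.56e-11 x 0.08671) = 2.19e-6 M.
pOH = 5.66, so pH = 14.00 - 5.66 = 8.34.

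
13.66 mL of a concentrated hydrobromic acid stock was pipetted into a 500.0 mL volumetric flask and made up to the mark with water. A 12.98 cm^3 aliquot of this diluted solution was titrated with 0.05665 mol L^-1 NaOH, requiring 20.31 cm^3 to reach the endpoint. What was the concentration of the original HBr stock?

n(NaOH) = 0.05665 x 0.02031 = 0.001151 mol.
n(HBr) in the aliquot = 0.001151 mol.
[diluted HBr] = 0.001151 / 0.01298 = 0.08864 M.
Dilution factor = 500.0/13.66 = 36.60, so [stock] = 0.08864 x 36.60 = 3.24 M.

3.24 M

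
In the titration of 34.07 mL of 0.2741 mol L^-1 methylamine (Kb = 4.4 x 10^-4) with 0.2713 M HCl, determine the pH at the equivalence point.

n(CH3NH2) = 0.2741 x 0.03407 = 0.009339 mol; V(HCl) at equivalence = 0.009339/0.2713 = 0.03442 L.
At equivalence the base is fully converted to CH3NH3+; total volume = 0.06849 L, so [CH3NH3+] = 0.009339/0.06849 = 0.1363 M.
Ka(CH3NH3+) = Kw/Kb = 1.0e-14 / 4.4 x 10^-4 = 2.27e-11.
[H^+] = sqrt(Ka x [CH3NH3+]) = sqrt(2.27e-11 x 0.1363) = 1.76e-6 M.
pH = -log(1.76e-6) = 5.75.

5.75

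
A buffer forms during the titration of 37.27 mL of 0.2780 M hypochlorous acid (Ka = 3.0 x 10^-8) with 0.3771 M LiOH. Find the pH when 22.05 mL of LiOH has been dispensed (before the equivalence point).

Initial n(HClO) = 0.2780 x 0.03727 = 0.01036 mol.
n(LiOH) added = 0.3771 x 0.02205 = 0.008315 mol, converting that many moles of HClO to ClO-.
Remaining n(HClO) = 0.002046 mol; n(ClO-) = 0.008315 mol.
By Henderson-Hasselbalch, pH = pKa + log([A^-]/[HA]) = 7.52 + log(0.008315/0.002046) = 7.52 + (+0.61) = 8.13.

8.13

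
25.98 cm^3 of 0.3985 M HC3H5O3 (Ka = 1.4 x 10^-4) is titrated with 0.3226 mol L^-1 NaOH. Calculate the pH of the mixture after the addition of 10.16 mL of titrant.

3.52

Initial n(HC3H5O3) = 0.3985 x 0.02598 = 0.01035 mol.
n(NaOH) added = 0.3226 x 0.01016 = 0.003278 mol, converting that many moles of HC3H5O3 to C3H5O3-.
Remaining n(HC3H5O3) = 0.007075 mol; n(C3H5O3-) = 0.003278 mol.
By Henderson-Hasselbalch, pH = pKa + log([A^-]/[HA]) = 3.85 + log(0.003278/0.007075) = 3.85 + (-0.33) = 3.52.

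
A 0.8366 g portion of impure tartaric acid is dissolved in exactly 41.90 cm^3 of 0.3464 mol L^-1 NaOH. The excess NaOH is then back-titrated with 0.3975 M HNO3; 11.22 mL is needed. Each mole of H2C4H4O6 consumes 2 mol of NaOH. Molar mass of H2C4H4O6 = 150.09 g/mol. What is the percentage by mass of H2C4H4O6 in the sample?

90.2%

Total n(NaOH) added = 0.3464 x 0.04190 = 0.01451 mol.
n(HNO3) used = 0.3975 x 0.01122 = 0.004460 mol, which equals the excess n(NaOH).
So n(NaOH) consumed by the sample = 0.01451 - 0.004460 = 0.01005 mol.
n(H2C4H4O6) = 0.01005 / 2 = 0.005027 mol.
mass H2C4H4O6 = 0.005027 x 150.09 = 0.7545 g, so %H2C4H4O6 = 0.7545/0.8366 x 100 = 90.2%.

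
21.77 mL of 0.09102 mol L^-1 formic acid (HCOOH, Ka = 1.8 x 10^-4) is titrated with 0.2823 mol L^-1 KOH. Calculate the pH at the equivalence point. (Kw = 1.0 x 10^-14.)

n(HCOOH) = 0.09102 x 0.02177 = 0.001982 mol; V(KOH) at equivalence = 0.001982/0.2823 = 0.007019 L.
At equivalence all the acid is converted to HCOO-; total volume = 0.02177 + 0.007019 = 0.02879 L, so [HCOO-] = 0.001982/0.02879 = 0.06883 M.
Kb = Kw/Ka = 1.0e-14 / 1.8 x 10^-4 = 5.56e-11.
[OH^-] = sqrt(Kb x [HCOO-]) = sqrt(5.56e-11 x 0.06883) = 1.96e-6 M.
pOH = 5.71, so pH = 14.00 - 5.71 = 8.29.

8.29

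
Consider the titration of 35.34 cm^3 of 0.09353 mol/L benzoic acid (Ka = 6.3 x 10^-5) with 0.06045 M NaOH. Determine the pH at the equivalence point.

n(C6H5COOH) = 0.09353 x 0.03534 = 0.003305 mol; V(NaOH) at equivalence = 0.003305/0.06045 = 0.05468 L.
At equivalence all the acid is converted to C6H5COO-; total volume = 0.03534 + 0.05468 = 0.09002 L, so [C6H5COO-] = 0.003305/0.09002 = 0.03672 M.
Kb = Kw/Ka = 1.0e-14 / 6.3 x 10^-5 = 1.59e-10.
[OH^-] = sqrt(Kb x [C6H5COO-]) = sqrt(1.59e-10 x 0.03672) = 2.41e-6 M.
pOH = 5.62, so pH = 14.00 - 5.62 = 8.38.

8.38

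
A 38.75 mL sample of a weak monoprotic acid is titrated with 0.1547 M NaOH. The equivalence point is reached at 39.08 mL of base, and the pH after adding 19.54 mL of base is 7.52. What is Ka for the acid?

19.54 mL is half of the equivalence volume, so this is the half-equivalence point where [HA] = [A^-].
At half-equivalence pH = pKa, so pKa = 7.52.
Ka = 10^(-7.52) = 3.0 x 10^-8.

3.0 x 10^-8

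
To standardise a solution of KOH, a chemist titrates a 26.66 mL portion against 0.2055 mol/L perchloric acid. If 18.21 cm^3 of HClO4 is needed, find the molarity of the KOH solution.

n(HClO4) delivered = 0.2055 x 0.01821 = 0.003742 mol.
For a 1:1 reaction, n(KOH) = 0.003742 mol.
[KOH] = 0.003742 mol / 0.02666 L = 0.140 M.

0.140 M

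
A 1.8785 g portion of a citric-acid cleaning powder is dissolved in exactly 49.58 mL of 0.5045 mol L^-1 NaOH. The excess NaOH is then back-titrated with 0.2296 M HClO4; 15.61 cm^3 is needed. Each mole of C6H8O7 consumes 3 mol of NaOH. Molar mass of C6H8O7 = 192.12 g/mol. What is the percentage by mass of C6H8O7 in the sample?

73.1%

Total n(NaOH) added = 0.5045 x 0.04958 = 0.02501 mol.
n(HClO4) used = 0.2296 x 0.01561 = 0.003584 mol, which equals the excess n(NaOH).
So n(NaOH) consumed by the sample = 0.02501 - 0.003584 = 0.02143 mol.
n(C6H8O7) = 0.02143 / 3 = 0.007143 mol.
mass C6H8O7 = 0.007143 x 192.12 = 1.372 g, so %C6H8O7 = 1.372/1.8785 x 100 = 73.1%.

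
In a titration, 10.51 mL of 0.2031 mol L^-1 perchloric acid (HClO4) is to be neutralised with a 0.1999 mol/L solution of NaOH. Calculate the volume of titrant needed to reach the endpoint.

10.7 mL

n(HClO4) = 0.2031 mol/L x 0.01051 L = 0.002135 mol.
At equivalence n(NaOH) = n(HClO4) = 0.002135 mol.
V(NaOH) = 0.002135 / 0.1999 = 0.01068 L = 10.7 mL.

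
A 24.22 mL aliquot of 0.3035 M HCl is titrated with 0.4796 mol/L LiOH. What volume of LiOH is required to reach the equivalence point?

15.3 mL

n(HCl) = 0.3035 mol/L x 0.02422 L = 0.007351 mol.
At equivalence n(LiOH) = n(HCl) = 0.007351 mol.
V(LiOH) = 0.007351 / 0.4796 = 0.01533 L = 15.3 mL.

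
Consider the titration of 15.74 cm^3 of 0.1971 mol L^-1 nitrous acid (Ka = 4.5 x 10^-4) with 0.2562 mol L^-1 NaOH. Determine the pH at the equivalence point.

8.20

n(HNO2) = 0.1971 x 0.01574 = 0.003102 mol; V(NaOH) at equivalence = 0.003102/0.2562 = 0.01211 L.
At equivalence all the acid is converted to NO2-; total volume = 0.01574 + 0.01211 = 0.02785 L, so [NO2-] = 0.003102/0.02785 = 0.1114 M.
Kb = Kw/Ka = 1.0e-14 / 4.5 x 10^-4 = 2.22e-11.
[OH^-] = sqrt(Kb x [NO2-]) = sqrt(2.22e-11 x 0.1114) = 1.57e-6 M.
pOH = 5.80, so pH = 14.00 - 5.80 = 8.20.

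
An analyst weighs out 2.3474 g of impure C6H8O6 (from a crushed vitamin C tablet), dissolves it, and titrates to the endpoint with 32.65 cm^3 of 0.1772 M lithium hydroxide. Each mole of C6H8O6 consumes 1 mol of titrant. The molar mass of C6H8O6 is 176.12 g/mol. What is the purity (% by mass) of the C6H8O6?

n(LiOH) = 0.1772 x 0.03265 = 0.005786 mol.
n(C6H8O6) = 0.005786 / 1 = 0.005786 mol.
mass of C6H8O6 = 0.005786 x 176.12 = 1.019 g.
% purity = 1.019 / 2.3474 x 100 = 43.4%.

43.4%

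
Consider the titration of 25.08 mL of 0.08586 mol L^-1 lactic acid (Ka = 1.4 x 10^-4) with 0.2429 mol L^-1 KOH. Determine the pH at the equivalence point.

8.33

n(HC3H5O3) = 0.08586 x 0.02508 = 0.002153 mol; V(KOH) at equivalence = 0.002153/0.2429 = 0.008865 L.
At equivalence all the acid is converted to C3H5O3-; total volume = 0.02508 + 0.008865 = 0.03395 L, so [C3H5O3-] = 0.002153/0.03395 = 0.06344 M.
Kb = Kw/Ka = 1.0e-14 / 1.4 x 10^-4 = 7.14e-11.
[OH^-] = sqrt(Kb x [C3H5O3-]) = sqrt(7.14e-11 x 0.06344) = 2.13e-6 M.
pOH = 5.67, so pH = 14.00 - 5.67 = 8.33.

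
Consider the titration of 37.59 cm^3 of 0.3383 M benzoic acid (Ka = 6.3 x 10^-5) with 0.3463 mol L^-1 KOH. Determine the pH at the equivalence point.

n(C6H5COOH) = 0.3383 x 0.03759 = 0.01272 mol; V(KOH) at equivalence = 0.01272/0.3463 = 0.03672 L.
At equivalence all the acid is converted to C6H5COO-; total volume = 0.03759 + 0.03672 = 0.07431 L, so [C6H5COO-] = 0.01272/0.07431 = 0.1711 M.
Kb = Kw/Ka = 1.0e-14 / 6.3 x 10^-5 = 1.59e-10.
[OH^-] = sqrt(Kb x [C6H5COO-]) = sqrt(1.59e-10 x 0.1711) = 5.21e-6 M.
pOH = 5.28, so pH = 14.00 - 5.28 = 8.72.

8.72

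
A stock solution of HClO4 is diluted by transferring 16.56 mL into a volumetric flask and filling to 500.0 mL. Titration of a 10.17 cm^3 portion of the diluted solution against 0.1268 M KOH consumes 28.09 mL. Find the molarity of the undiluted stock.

10.6 M

n(KOH) = 0.1268 x 0.02809 = 0.003562 mol.
n(HClO4) in the aliquot = 0.003562 mol.
[diluted HClO4] = 0.003562 / 0.01017 = 0.3502 M.
Dilution factor = 500.0/16.56 = 30.19, so [stock] = 0.3502 x 30.19 = 10.6 M.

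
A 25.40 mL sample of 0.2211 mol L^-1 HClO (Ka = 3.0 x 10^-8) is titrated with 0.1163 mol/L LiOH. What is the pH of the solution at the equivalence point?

n(HClO) = 0.2211 x 0.02540 = 0.005616 mol; V(LiOH) at equivalence = 0.005616/0.1163 = 0.04829 L.
At equivalence all the acid is converted to ClO-; total volume = 0.02540 + 0.04829 = 0.07369 L, so [ClO-] = 0.005616/0.07369 = 0.07621 M.
Kb = Kw/Ka = 1.0e-14 / 3.0 x 10^-8 = 3.33e-7.
[OH^-] = sqrt(Kb x [ClO-]) = sqrt(3.33e-7 x 0.07621) = 0.000159 M.
pOH = 3.80, so pH = 14.00 - 3.80 = 10.20.

10.20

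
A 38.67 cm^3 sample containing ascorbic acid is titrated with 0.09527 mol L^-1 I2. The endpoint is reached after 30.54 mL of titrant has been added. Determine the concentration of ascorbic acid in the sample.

0.0752 M

n(I2) = 0.09527 x 0.03054 = 0.002910 mol.
From the balanced equation, 1 mol I2 reacts with 1 mol ascorbic acid, so n(ascorbic acid) = 0.002910 x 1/1 = 0.002910 mol.
[ascorbic acid] = 0.002910 / 0.03867 L = 0.0752 M.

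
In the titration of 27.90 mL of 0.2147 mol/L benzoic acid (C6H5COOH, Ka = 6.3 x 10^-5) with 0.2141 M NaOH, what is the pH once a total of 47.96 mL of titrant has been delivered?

n(acid) = 0.2147 x 0.02790 = 0.005990 mol; n(NaOH) added = 0.2141 x 0.04796 = 0.01027 mol.
Base is in excess by 0.01027 - 0.005990 = 0.004278 mol in a total volume of 0.07586 L.
[OH^-] = 0.004278/0.07586 = 0.05639 M, so pOH = 1.25 and pH = 14.00 - 1.25 = 12.75.

12.75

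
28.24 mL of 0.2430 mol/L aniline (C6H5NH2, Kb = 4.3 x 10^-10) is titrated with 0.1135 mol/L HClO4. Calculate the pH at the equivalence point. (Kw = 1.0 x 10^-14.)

2.87

n(C6H5NH2) = 0.2430 x 0.02824 = 0.006862 mol; V(HClO4) at equivalence = 0.006862/0.1135 = 0.06046 L.
At equivalence the base is fully converted to C6H5NH3+; total volume = 0.08870 L, so [C6H5NH3+] = 0.006862/0.08870 = 0.07736 M.
Ka(C6H5NH3+) = Kw/Kb = 1.0e-14 / 4.3 x 10^-10 = 2.33e-5.
[H^+] = sqrt(Ka x [C6H5NH3+]) = sqrt(2.33e-5 x 0.07736) = 0.00134 M.
pH = -log(0.00134) = 2.87.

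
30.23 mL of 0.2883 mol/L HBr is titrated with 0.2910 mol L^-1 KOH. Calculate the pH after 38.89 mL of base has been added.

12.58

n(acid) = 0.2883 x 0.03023 = 0.008715 mol; n(KOH) added = 0.2910 x 0.03889 = 0.01132 mol.
Base is in excess by 0.01132 - 0.008715 = 0.002602 mol in a total volume of 0.06912 L.
[OH^-] = 0.002602/0.06912 = 0.03764 M, so pOH = 1.42 and pH = 14.00 - 1.42 = 12.58.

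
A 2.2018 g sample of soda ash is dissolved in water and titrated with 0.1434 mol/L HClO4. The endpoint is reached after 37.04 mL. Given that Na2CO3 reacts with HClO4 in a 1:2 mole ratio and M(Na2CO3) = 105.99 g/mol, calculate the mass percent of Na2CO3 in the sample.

12.8%

n(HClO4) = 0.1434 x 0.03704 = 0.005312 mol.
n(Na2CO3) = 0.005312 / 2 = 0.002656 mol.
mass of Na2CO3 = 0.002656 x 105.99 = 0.2815 g.
% purity = 0.2815 / 2.2018 x 100 = 12.8%.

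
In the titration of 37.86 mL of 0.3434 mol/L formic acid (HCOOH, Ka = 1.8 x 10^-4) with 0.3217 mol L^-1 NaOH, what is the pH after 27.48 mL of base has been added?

4.07

Initial n(HCOOH) = 0.3434 x 0.03786 = 0.01300 mol.
n(NaOH) added = 0.3217 x 0.02748 = 0.008840 mol, converting that many moles of HCOOH to HCOO-.
Remaining n(HCOOH) = 0.004161 mol; n(HCOO-) = 0.008840 mol.
By Henderson-Hasselbalch, pH = pKa + log([A^-]/[HA]) = 3.74 + log(0.008840/0.004161) = 3.74 + (+0.33) = 4.07.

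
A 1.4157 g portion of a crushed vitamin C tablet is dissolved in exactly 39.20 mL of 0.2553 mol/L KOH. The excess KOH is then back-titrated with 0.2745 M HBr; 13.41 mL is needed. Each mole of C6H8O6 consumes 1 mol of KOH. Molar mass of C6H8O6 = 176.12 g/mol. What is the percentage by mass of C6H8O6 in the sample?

78.7%

Total n(KOH) added = 0.2553 x 0.03920 = 0.01001 mol.
n(HBr) used = 0.2745 x 0.01341 = 0.003681 mol, which equals the excess n(KOH).
So n(KOH) consumed by the sample = 0.01001 - 0.003681 = 0.006327 mol.
n(C6H8O6) = 0.006327 / 1 = 0.006327 mol.
mass C6H8O6 = 0.006327 x 176.12 = 1.114 g, so %C6H8O6 = 1.114/1.4157 x 100 = 78.7%.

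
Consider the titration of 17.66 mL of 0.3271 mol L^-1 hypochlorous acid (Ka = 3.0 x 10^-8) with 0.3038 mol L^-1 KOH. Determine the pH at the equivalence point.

n(HClO) = 0.3271 x 0.01766 = 0.005777 mol; V(KOH) at equivalence = 0.005777/0.3038 = 0.01901 L.
At equivalence all the acid is converted to ClO-; total volume = 0.01766 + 0.01901 = 0.03667 L, so [ClO-] = 0.005777/0.03667 = 0.1575 M.
Kb = Kw/Ka = 1.0e-14 / 3.0 x 10^-8 = 3.33e-7.
[OH^-] = sqrt(Kb x [ClO-]) = sqrt(3.33e-7 x 0.1575) = 0.000229 M.
pOH = 3.64, so pH = 14.00 - 3.64 = 10.36.

10.36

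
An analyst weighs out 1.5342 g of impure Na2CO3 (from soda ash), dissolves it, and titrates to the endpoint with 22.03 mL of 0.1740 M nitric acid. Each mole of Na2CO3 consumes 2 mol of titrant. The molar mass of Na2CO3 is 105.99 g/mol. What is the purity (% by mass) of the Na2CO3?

n(HNO3) = 0.1740 x 0.02203 = 0.003833 mol.
n(Na2CO3) = 0.003833 / 2 = 0.001917 mol.
mass of Na2CO3 = 0.001917 x 105.99 = 0.2031 g.
% purity = 0.2031 / 1.5342 x 100 = 13.2%.

13.2%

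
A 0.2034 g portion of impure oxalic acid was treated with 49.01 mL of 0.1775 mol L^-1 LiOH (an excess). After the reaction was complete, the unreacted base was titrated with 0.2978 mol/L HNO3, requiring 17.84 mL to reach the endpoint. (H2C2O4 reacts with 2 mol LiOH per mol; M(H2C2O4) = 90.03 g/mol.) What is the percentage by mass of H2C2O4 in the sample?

Total n(LiOH) added = 0.1775 x 0.04901 = 0.008699 mol.
n(HNO3) used = 0.2978 x 0.01784 = 0.005313 mol, which equals the excess n(LiOH).
So n(LiOH) consumed by the sample = 0.008699 - 0.005313 = 0.003387 mol.
n(H2C2O4) = 0.003387 / 2 = 0.001693 mol.
mass H2C2O4 = 0.001693 x 90.03 = 0.1524 g, so %H2C2O4 = 0.1524/0.2034 x 100 = 74.9%.

74.9%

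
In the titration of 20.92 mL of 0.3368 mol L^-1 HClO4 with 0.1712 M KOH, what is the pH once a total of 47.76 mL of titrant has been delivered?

n(acid) = 0.3368 x 0.02092 = 0.007046 mol; n(KOH) added = 0.1712 x 0.04776 = 0.008177 mol.
Base is in excess by 0.008177 - 0.007046 = 0.001131 mol in a total volume of 0.06868 L.
[OH^-] = 0.001131/0.06868 = 0.01646 M, so pOH = 1.78 and pH = 14.00 - 1.78 = 12.22.

12.22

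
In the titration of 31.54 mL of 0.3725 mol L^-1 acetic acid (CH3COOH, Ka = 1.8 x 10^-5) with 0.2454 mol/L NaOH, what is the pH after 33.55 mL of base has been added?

5.11

Initial n(CH3COOH) = 0.3725 x 0.03154 = 0.01175 mol.
n(NaOH) added = 0.2454 x 0.03355 = 0.008233 mol, converting that many moles of CH3COOH to CH3COO-.
Remaining n(CH3COOH) = 0.003515 mol; n(CH3COO-) = 0.008233 mol.
By Henderson-Hasselbalch, pH = pKa + log([A^-]/[HA]) = 4.74 + log(0.008233/0.003515) = 4.74 + (+0.37) = 5.11.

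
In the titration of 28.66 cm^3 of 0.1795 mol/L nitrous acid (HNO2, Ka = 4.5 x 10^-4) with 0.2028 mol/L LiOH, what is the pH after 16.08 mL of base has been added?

Initial n(HNO2) = 0.1795 x 0.02866 = 0.005144 mol.
n(LiOH) added = 0.2028 x 0.01608 = 0.003261 mol, converting that many moles of HNO2 to NO2-.
Remaining n(HNO2) = 0.001883 mol; n(NO2-) = 0.003261 mol.
By Henderson-Hasselbalch, pH = pKa + log([A^-]/[HA]) = 3.35 + log(0.003261/0.001883) = 3.35 + (+0.24) = 3.59.

3.59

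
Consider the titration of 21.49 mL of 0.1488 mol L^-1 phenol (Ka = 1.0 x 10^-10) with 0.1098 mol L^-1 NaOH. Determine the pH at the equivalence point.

n(C6H5OH) = 0.1488 x 0.02149 = 0.003198 mol; V(NaOH) at equivalence = 0.003198/0.1098 = 0.02912 L.
At equivalence all the acid is converted to C6H5O-; total volume = 0.02149 + 0.02912 = 0.05061 L, so [C6H5O-] = 0.003198/0.05061 = 0.06318 M.
Kb = Kw/Ka = 1.0e-14 / 1.0 x 10^-10 = 0.000100.
[OH^-] = sqrt(Kb x [C6H5O-]) = sqrt(0.000100 x 0.06318) = 0.00251 M.
pOH = 2.60, so pH = 14.00 - 2.60 = 11.40.

11.40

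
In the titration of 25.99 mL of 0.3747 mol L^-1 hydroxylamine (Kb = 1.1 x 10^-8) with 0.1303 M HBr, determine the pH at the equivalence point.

3.53

n(NH2OH) = 0.3747 x 0.02599 = 0.009738 mol; V(HBr) at equivalence = 0.009738/0.1303 = 0.07474 L.
At equivalence the base is fully converted to NH3OH+; total volume = 0.1007 L, so [NH3OH+] = 0.009738/0.1007 = 0.09668 M.
Ka(NH3OH+) = Kw/Kb = 1.0e-14 / 1.1 x 10^-8 = 9.09e-7.
[H^+] = sqrt(Ka x [NH3OH+]) = sqrt(9.09e-7 x 0.09668) = 0.000296 M.
pH = -log(0.000296) = 3.53.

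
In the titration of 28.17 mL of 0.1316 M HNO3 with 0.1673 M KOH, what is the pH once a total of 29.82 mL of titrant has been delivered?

n(acid) = 0.1316 x 0.02817 = 0.003707 mol; n(KOH) added = 0.1673 x 0.02982 = 0.004989 mol.
Base is in excess by 0.004989 - 0.003707 = 0.001282 mol in a total volume of 0.05799 L.
[OH^-] = 0.001282/0.05799 = 0.02210 M, so pOH = 1.66 and pH = 14.00 - 1.66 = 12.34.

12.34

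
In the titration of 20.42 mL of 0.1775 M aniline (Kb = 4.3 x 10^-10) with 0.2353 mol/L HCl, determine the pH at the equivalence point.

2.81

n(C6H5NH2) = 0.1775 x 0.02042 = 0.003625 mol; V(HCl) at equivalence = 0.003625/0.2353 = 0.01540 L.
At equivalence the base is fully converted to C6H5NH3+; total volume = 0.03582 L, so [C6H5NH3+] = 0.003625/0.03582 = 0.1012 M.
Ka(C6H5NH3+) = Kw/Kb = 1.0e-14 / 4.3 x 10^-10 = 2.33e-5.
[H^+] = sqrt(Ka x [C6H5NH3+]) = sqrt(2.33e-5 x 0.1012) = 0.00153 M.
pH = -log(0.00153) = 2.81.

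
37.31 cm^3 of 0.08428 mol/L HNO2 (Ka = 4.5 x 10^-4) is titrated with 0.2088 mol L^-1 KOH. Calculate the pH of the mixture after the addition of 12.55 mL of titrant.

4.05

Initial n(HNO2) = 0.08428 x 0.03731 = 0.003144 mol.
n(KOH) added = 0.2088 x 0.01255 = 0.002620 mol, converting that many moles of HNO2 to NO2-.
Remaining n(HNO2) = 0.0005240 mol; n(NO2-) = 0.002620 mol.
By Henderson-Hasselbalch, pH = pKa + log([A^-]/[HA]) = 3.35 + log(0.002620/0.0005240) = 3.35 + (+0.70) = 4.05.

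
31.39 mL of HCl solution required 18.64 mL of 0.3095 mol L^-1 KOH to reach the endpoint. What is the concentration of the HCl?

0.184 M

n(KOH) delivered = 0.3095 x 0.01864 = 0.005769 mol.
For a 1:1 reaction, n(HCl) = 0.005769 mol.
[HCl] = 0.005769 mol / 0.03139 L = 0.184 M.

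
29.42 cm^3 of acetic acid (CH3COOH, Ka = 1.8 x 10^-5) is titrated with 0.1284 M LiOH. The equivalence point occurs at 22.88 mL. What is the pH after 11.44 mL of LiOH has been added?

11.44 mL is exactly half the equivalence volume (22.88/2), i.e. the half-equivalence point.
There, n(HA) = n(A^-), so pH = pKa = -log(1.8 x 10^-5) = 4.74.

4.74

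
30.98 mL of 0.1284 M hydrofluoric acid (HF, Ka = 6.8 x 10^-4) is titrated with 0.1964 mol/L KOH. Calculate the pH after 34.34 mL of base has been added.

12.63

n(acid) = 0.1284 x 0.03098 = 0.003978 mol; n(KOH) added = 0.1964 x 0.03434 = 0.006744 mol.
Base is in excess by 0.006744 - 0.003978 = 0.002767 mol in a total volume of 0.06532 L.
[OH^-] = 0.002767/0.06532 = 0.04235 M, so pOH = 1.37 and pH = 14.00 - 1.37 = 12.63.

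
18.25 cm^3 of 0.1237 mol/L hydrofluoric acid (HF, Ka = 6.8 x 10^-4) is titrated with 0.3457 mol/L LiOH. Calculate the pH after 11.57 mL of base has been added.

n(acid) = 0.1237 x 0.01825 = 0.002258 mol; n(LiOH) added = 0.3457 x 0.01157 = 0.004000 mol.
Base is in excess by 0.004000 - 0.002258 = 0.001742 mol in a total volume of 0.02982 L.
[OH^-] = 0.001742/0.02982 = 0.05842 M, so pOH = 1.23 and pH = 14.00 - 1.23 = 12.77.

12.77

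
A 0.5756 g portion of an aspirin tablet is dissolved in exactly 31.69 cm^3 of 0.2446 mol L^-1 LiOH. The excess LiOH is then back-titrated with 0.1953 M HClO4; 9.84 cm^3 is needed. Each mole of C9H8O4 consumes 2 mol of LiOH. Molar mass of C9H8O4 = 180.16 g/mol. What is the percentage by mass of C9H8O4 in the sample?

Total n(LiOH) added = 0.2446 x 0.03169 = 0.007751 mol.
n(HClO4) used = 0.1953 x 0.009840 = 0.001922 mol, which equals the excess n(LiOH).
So n(LiOH) consumed by the sample = 0.007751 - 0.001922 = 0.005830 mol.
n(C9H8O4) = 0.005830 / 2 = 0.002915 mol.
mass C9H8O4 = 0.002915 x 180.16 = 0.5251 g, so %C9H8O4 = 0.5251/0.5756 x 100 = 91.2%.

91.2%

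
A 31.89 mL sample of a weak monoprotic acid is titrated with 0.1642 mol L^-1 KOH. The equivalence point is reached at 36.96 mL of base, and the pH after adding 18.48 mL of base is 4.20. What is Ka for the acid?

18.48 mL is half of the equivalence volume, so this is the half-equivalence point where [HA] = [A^-].
At half-equivalence pH = pKa, so pKa = 4.20.
Ka = 10^(-4.20) = 6.3 x 10^-5.

6.3 x 10^-5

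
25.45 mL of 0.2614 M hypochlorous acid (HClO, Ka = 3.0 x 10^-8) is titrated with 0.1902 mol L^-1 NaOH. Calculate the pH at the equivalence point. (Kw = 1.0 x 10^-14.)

n(HClO) = 0.2614 x 0.02545 = 0.006653 mol; V(NaOH) at equivalence = 0.006653/0.1902 = 0.03498 L.
At equivalence all the acid is converted to ClO-; total volume = 0.02545 + 0.03498 = 0.06043 L, so [ClO-] = 0.006653/0.06043 = 0.1101 M.
Kb = Kw/Ka = 1.0e-14 / 3.0 x 10^-8 = 3.33e-7.
[OH^-] = sqrt(Kb x [ClO-]) = sqrt(3.33e-7 x 0.1101) = 0.000192 M.
pOH = 3.72, so pH = 14.00 - 3.72 = 10.28.

10.28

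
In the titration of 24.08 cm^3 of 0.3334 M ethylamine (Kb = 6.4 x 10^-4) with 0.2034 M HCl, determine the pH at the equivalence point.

5.85

n(C2H5NH2) = 0.3334 x 0.02408 = 0.008028 mol; V(HCl) at equivalence = 0.008028/0.2034 = 0.03947 L.
At equivalence the base is fully converted to C2H5NH3+; total volume = 0.06355 L, so [C2H5NH3+] = 0.008028/0.06355 = 0.1263 M.
Ka(C2H5NH3+) = Kw/Kb = 1.0e-14 / 6.4 x 10^-4 = 1.56e-11.
[H^+] = sqrt(Ka x [C2H5NH3+]) = sqrt(1.56e-11 x 0.1263) = 1.40e-6 M.
pH = -log(1.40e-6) = 5.85.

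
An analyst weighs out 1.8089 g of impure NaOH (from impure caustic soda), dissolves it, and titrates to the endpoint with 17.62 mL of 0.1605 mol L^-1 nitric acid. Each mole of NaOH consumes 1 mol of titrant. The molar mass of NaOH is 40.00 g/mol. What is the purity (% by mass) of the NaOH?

6.25%

n(HNO3) = 0.1605 x 0.01762 = 0.002828 mol.
n(NaOH) = 0.002828 / 1 = 0.002828 mol.
mass of NaOH = 0.002828 x 40.00 = 0.1131 g.
% purity = 0.1131 / 1.8089 x 100 = 6.25%.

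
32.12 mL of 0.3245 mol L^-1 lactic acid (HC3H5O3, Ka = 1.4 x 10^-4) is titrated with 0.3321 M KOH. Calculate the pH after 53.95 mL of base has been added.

n(acid) = 0.3245 x 0.03212 = 0.01042 mol; n(KOH) added = 0.3321 x 0.05395 = 0.01792 mol.
Base is in excess by 0.01792 - 0.01042 = 0.007494 mol in a total volume of 0.08607 L.
[OH^-] = 0.007494/0.08607 = 0.08707 M, so pOH = 1.06 and pH = 14.00 - 1.06 = 12.94.

12.94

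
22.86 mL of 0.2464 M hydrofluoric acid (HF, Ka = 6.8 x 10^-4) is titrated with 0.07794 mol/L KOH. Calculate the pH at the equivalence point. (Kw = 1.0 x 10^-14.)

n(HF) = 0.2464 x 0.02286 = 0.005633 mol; V(KOH) at equivalence = 0.005633/0.07794 = 0.07227 L.
At equivalence all the acid is converted to F-; total volume = 0.02286 + 0.07227 = 0.09513 L, so [F-] = 0.005633/0.09513 = 0.05921 M.
Kb = Kw/Ka = 1.0e-14 / 6.8 x 10^-4 = 1.47e-11.
[OH^-] = sqrt(Kb x [F-]) = sqrt(1.47e-11 x 0.05921) = 9.33e-7 M.
pOH = 6.03, so pH = 14.00 - 6.03 = 7.97.

7.97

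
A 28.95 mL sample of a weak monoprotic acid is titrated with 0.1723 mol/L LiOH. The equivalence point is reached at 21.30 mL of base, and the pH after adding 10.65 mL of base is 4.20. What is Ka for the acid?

6.3 x 10^-5

10.65 mL is half of the equivalence volume, so this is the half-equivalence point where [HA] = [A^-].
At half-equivalence pH = pKa, so pKa = 4.20.
Ka = 10^(-4.20) = 6.3 x 10^-5.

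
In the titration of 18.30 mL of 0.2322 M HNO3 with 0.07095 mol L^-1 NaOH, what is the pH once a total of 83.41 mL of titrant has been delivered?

n(acid) = 0.2322 x 0.01830 = 0.004249 mol; n(NaOH) added = 0.07095 x 0.08341 = 0.005918 mol.
Base is in excess by 0.005918 - 0.004249 = 0.001669 mol in a total volume of 0.1017 L.
[OH^-] = 0.001669/0.1017 = 0.01641 M, so pOH = 1.78 and pH = 14.00 - 1.78 = 12.22.

12.22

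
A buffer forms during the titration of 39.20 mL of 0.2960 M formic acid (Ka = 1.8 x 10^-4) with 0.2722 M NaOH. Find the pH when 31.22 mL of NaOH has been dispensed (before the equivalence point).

4.18

Initial n(HCOOH) = 0.2960 x 0.03920 = 0.01160 mol.
n(NaOH) added = 0.2722 x 0.03122 = 0.008498 mol, converting that many moles of HCOOH to HCOO-.
Remaining n(HCOOH) = 0.003105 mol; n(HCOO-) = 0.008498 mol.
By Henderson-Hasselbalch, pH = pKa + log([A^-]/[HA]) = 3.74 + log(0.008498/0.003105) = 3.74 + (+0.44) = 4.18.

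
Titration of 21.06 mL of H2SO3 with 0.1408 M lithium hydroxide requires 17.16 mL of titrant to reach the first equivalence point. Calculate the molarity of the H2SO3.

n(LiOH) = 0.1408 x 0.01716 = 0.002416 mol.
At the first equivalence point, 1 mol OH^- react per mol H2SO3, so n(H2SO3) = 0.002416 / 1 = 0.002416 mol.
[H2SO3] = 0.002416 / 0.02106 L = 0.115 M.

0.115 M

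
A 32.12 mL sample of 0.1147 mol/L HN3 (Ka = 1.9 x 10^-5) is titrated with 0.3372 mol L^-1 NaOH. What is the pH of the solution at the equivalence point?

n(HN3) = 0.1147 x 0.03212 = 0.003684 mol; V(NaOH) at equivalence = 0.003684/0.3372 = 0.01093 L.
At equivalence all the acid is converted to N3-; total volume = 0.03212 + 0.01093 = 0.04305 L, so [N3-] = 0.003684/0.04305 = 0.08559 M.
Kb = Kw/Ka = 1.0e-14 / 1.9 x 10^-5 = 5.26e-10.
[OH^-] = sqrt(Kb x [N3-]) = sqrt(5.26e-10 x 0.08559) = 6.71e-6 M.
pOH = 5.17, so pH = 14.00 - 5.17 = 8.83.

8.83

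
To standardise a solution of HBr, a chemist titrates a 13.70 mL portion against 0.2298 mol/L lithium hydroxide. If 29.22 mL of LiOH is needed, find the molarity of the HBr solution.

0.490 M

n(LiOH) delivered = 0.2298 x 0.02922 = 0.006715 mol.
For a 1:1 reaction, n(HBr) = 0.006715 mol.
[HBr] = 0.006715 mol / 0.01370 L = 0.490 M.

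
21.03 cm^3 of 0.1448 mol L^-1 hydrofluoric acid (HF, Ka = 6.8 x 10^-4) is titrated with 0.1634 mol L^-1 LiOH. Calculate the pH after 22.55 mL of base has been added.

n(acid) = 0.1448 x 0.02103 = 0.003045 mol; n(LiOH) added = 0.1634 x 0.02255 = 0.003685 mol.
Base is in excess by 0.003685 - 0.003045 = 0.0006395 mol in a total volume of 0.04358 L.
[OH^-] = 0.0006395/0.04358 = 0.01467 M, so pOH = 1.83 and pH = 14.00 - 1.83 = 12.17.

12.17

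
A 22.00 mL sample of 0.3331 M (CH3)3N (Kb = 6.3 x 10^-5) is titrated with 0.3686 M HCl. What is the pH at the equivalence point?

5.28

n((CH3)3N) = 0.3331 x 0.02200 = 0.007328 mol; V(HCl) at equivalence = 0.007328/0.3686 = 0.01988 L.
At equivalence the base is fully converted to (CH3)3NH+; total volume = 0.04188 L, so [(CH3)3NH+] = 0.007328/0.04188 = 0.1750 M.
Ka((CH3)3NH+) = Kw/Kb = 1.0e-14 / 6.3 x 10^-5 = 1.59e-10.
[H^+] = sqrt(Ka x [(CH3)3NH+]) = sqrt(1.59e-10 x 0.1750) = 5.27e-6 M.
pH = -log(5.27e-6) = 5.28.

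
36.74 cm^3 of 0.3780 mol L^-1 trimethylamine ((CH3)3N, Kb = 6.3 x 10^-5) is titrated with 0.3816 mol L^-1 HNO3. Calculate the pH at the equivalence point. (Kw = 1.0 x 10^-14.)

5.26

n((CH3)3N) = 0.3780 x 0.03674 = 0.01389 mol; V(HNO3) at equivalence = 0.01389/0.3816 = 0.03639 L.
At equivalence the base is fully converted to (CH3)3NH+; total volume = 0.07313 L, so [(CH3)3NH+] = 0.01389/0.07313 = 0.1899 M.
Ka((CH3)3NH+) = Kw/Kb = 1.0e-14 / 6.3 x 10^-5 = 1.59e-10.
[H^+] = sqrt(Ka x [(CH3)3NH+]) = sqrt(1.59e-10 x 0.1899) = 5.49e-6 M.
pH = -log(5.49e-6) = 5.26.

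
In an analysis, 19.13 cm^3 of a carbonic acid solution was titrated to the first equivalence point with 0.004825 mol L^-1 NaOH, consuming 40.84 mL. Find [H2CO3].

n(NaOH) = 0.004825 x 0.04084 = 0.0001971 mol.
At the first equivalence point, 1 mol OH^- react per mol H2CO3, so n(H2CO3) = 0.0001971 / 1 = 0.0001971 mol.
[H2CO3] = 0.0001971 / 0.01913 L = 0.0103 M.

0.0103 M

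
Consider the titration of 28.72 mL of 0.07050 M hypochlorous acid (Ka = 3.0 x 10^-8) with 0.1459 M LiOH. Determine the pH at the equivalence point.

10.10

n(HClO) = 0.07050 x 0.02872 = 0.002025 mol; V(LiOH) at equivalence = 0.002025/0.1459 = 0.01388 L.
At equivalence all the acid is converted to ClO-; total volume = 0.02872 + 0.01388 = 0.04260 L, so [ClO-] = 0.002025/0.04260 = 0.04753 M.
Kb = Kw/Ka = 1.0e-14 / 3.0 x 10^-8 = 3.33e-7.
[OH^-] = sqrt(Kb x [ClO-]) = sqrt(3.33e-7 x 0.04753) = 0.000126 M.
pOH = 3.90, so pH = 14.00 - 3.90 = 10.10.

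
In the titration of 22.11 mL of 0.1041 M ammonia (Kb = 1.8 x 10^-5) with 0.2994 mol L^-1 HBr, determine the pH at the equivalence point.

5.18

n(NH3) = 0.1041 x 0.02211 = 0.002302 mol; V(HBr) at equivalence = 0.002302/0.2994 = 0.007688 L.
At equivalence the base is fully converted to NH4+; total volume = 0.02980 L, so [NH4+] = 0.002302/0.02980 = 0.07724 M.
Ka(NH4+) = Kw/Kb = 1.0e-14 / 1.8 x 10^-5 = 5.56e-10.
[H^+] = sqrt(Ka x [NH4+]) = sqrt(5.56e-10 x 0.07724) = 6.55e-6 M.
pH = -log(6.55e-6) = 5.18.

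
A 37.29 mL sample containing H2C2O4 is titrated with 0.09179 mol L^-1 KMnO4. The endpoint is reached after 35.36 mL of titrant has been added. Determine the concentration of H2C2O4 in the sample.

0.218 M

n(KMnO4) = 0.09179 x 0.03536 = 0.003246 mol.
From the balanced equation, 2 mol KMnO4 reacts with 5 mol H2C2O4, so n(H2C2O4) = 0.003246 x 5/2 = 0.008114 mol.
[H2C2O4] = 0.008114 / 0.03729 L = 0.218 M.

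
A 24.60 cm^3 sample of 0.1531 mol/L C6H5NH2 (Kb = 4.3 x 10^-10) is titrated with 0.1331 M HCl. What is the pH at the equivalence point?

n(C6H5NH2) = 0.1531 x 0.02460 = 0.003766 mol; V(HCl) at equivalence = 0.003766/0.1331 = 0.02830 L.
At equivalence the base is fully converted to C6H5NH3+; total volume = 0.05290 L, so [C6H5NH3+] = 0.003766/0.05290 = 0.07120 M.
Ka(C6H5NH3+) = Kw/Kb = 1.0e-14 / 4.3 x 10^-10 = 2.33e-5.
[H^+] = sqrt(Ka x [C6H5NH3+]) = sqrt(2.33e-5 x 0.07120) = 0.00129 M.
pH = -log(0.00129) = 2.89.

2.89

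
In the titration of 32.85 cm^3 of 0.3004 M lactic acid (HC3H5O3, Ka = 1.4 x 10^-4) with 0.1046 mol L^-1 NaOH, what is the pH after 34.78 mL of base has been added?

3.62

Initial n(HC3H5O3) = 0.3004 x 0.03285 = 0.009868 mol.
n(NaOH) added = 0.1046 x 0.03478 = 0.003638 mol, converting that many moles of HC3H5O3 to C3H5O3-.
Remaining n(HC3H5O3) = 0.006230 mol; n(C3H5O3-) = 0.003638 mol.
By Henderson-Hasselbalch, pH = pKa + log([A^-]/[HA]) = 3.85 + log(0.003638/0.006230) = 3.85 + (-0.23) = 3.62.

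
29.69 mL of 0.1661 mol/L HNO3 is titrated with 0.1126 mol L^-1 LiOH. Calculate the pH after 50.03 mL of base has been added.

11.94

n(acid) = 0.1661 x 0.02969 = 0.004932 mol; n(LiOH) added = 0.1126 x 0.05003 = 0.005633 mol.
Base is in excess by 0.005633 - 0.004932 = 0.0007019 mol in a total volume of 0.07972 L.
[OH^-] = 0.0007019/0.07972 = 0.008804 M, so pOH = 2.06 and pH = 14.00 - 2.06 = 11.94.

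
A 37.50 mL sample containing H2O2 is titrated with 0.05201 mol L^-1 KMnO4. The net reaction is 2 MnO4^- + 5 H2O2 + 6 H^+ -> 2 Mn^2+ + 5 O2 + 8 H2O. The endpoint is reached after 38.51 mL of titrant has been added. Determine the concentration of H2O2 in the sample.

0.134 M

n(KMnO4) = 0.05201 x 0.03851 = 0.002003 mol.
From the balanced equation, 2 mol KMnO4 reacts with 5 mol H2O2, so n(H2O2) = 0.002003 x 5/2 = 0.005007 mol.
[H2O2] = 0.005007 / 0.03750 L = 0.134 M.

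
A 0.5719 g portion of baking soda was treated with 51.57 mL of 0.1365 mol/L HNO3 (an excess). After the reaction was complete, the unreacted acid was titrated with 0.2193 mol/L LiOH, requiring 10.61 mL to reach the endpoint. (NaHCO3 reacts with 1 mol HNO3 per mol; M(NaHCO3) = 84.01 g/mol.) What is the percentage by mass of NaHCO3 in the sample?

69.2%

Total n(HNO3) added = 0.1365 x 0.05157 = 0.007039 mol.
n(LiOH) used = 0.2193 x 0.01061 = 0.002327 mol, which equals the excess n(HNO3).
So n(HNO3) consumed by the sample = 0.007039 - 0.002327 = 0.004713 mol.
n(NaHCO3) = 0.004713 / 1 = 0.004713 mol.
mass NaHCO3 = 0.004713 x 84.01 = 0.3959 g, so %NaHCO3 = 0.3959/0.5719 x 100 = 69.2%.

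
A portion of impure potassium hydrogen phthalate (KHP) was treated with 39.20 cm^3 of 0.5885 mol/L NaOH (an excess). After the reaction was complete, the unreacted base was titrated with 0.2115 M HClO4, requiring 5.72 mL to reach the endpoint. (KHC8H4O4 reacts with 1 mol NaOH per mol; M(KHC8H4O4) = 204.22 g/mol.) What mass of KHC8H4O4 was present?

4.46 g

Total n(NaOH) added = 0.5885 x 0.03920 = 0.02307 mol.
n(HClO4) used = 0.2115 x 0.005720 = 0.001210 mol, which equals the excess n(NaOH).
So n(NaOH) consumed by the sample = 0.02307 - 0.001210 = 0.02186 mol.
n(KHC8H4O4) = 0.02186 / 1 = 0.02186 mol.
mass = 0.02186 mol x 204.22 g/mol = 4.46 g.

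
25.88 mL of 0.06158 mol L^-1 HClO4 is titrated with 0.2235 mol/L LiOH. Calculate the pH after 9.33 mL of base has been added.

n(acid) = 0.06158 x 0.02588 = 0.001594 mol; n(LiOH) added = 0.2235 x 0.009330 = 0.002085 mol.
Base is in excess by 0.002085 - 0.001594 = 0.0004916 mol in a total volume of 0.03521 L.
[OH^-] = 0.0004916/0.03521 = 0.01396 M, so pOH = 1.86 and pH = 14.00 - 1.86 = 12.14.

12.14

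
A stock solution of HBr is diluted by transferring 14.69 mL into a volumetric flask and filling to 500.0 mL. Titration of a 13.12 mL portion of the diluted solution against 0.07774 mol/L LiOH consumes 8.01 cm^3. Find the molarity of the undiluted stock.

1.62 M

n(LiOH) = 0.07774 x 0.008010 = 0.0006227 mol.
n(HBr) in the aliquot = 0.0006227 mol.
[diluted HBr] = 0.0006227 / 0.01312 = 0.04746 M.
Dilution factor = 500.0/14.69 = 34.04, so [stock] = 0.04746 x 34.04 = 1.62 M.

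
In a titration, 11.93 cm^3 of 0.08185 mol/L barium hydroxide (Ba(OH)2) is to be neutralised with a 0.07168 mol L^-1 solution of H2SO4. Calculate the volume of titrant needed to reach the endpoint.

13.6 mL

n(Ba(OH)2) = 0.08185 mol/L x 0.01193 L = 0.0009765 mol.
At equivalence n(H2SO4) = n(Ba(OH)2) = 0.0009765 mol.
V(H2SO4) = 0.0009765 / 0.07168 = 0.01362 L = 13.6 mL.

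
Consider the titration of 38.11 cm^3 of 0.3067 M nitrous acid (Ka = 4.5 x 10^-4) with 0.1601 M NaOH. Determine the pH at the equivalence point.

n(HNO2) = 0.3067 x 0.03811 = 0.01169 mol; V(NaOH) at equivalence = 0.01169/0.1601 = 0.07301 L.
At equivalence all the acid is converted to NO2-; total volume = 0.03811 + 0.07301 = 0.1111 L, so [NO2-] = 0.01169/0.1111 = 0.1052 M.
Kb = Kw/Ka = 1.0e-14 / 4.5 x 10^-4 = 2.22e-11.
[OH^-] = sqrt(Kb x [NO2-]) = sqrt(2.22e-11 x 0.1052) = 1.53e-6 M.
pOH = 5.82, so pH = 14.00 - 5.82 = 8.18.

8.18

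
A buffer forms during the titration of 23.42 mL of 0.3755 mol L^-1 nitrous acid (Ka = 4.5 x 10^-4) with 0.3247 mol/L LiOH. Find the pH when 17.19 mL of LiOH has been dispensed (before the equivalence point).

Initial n(HNO2) = 0.3755 x 0.02342 = 0.008794 mol.
n(LiOH) added = 0.3247 x 0.01719 = 0.005582 mol, converting that many moles of HNO2 to NO2-.
Remaining n(HNO2) = 0.003213 mol; n(NO2-) = 0.005582 mol.
By Henderson-Hasselbalch, pH = pKa + log([A^-]/[HA]) = 3.35 + log(0.005582/0.003213) = 3.35 + (+0.24) = 3.59.

3.59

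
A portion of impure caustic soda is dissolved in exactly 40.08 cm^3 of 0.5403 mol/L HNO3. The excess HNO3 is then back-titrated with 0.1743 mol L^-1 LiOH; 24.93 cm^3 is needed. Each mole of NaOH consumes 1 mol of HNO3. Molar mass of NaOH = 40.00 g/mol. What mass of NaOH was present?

0.692 g

Total n(HNO3) added = 0.5403 x 0.04008 = 0.02166 mol.
n(LiOH) used = 0.1743 x 0.02493 = 0.004345 mol, which equals the excess n(HNO3).
So n(HNO3) consumed by the sample = 0.02166 - 0.004345 = 0.01731 mol.
n(NaOH) = 0.01731 / 1 = 0.01731 mol.
mass = 0.01731 mol x 40.00 g/mol = 0.692 g.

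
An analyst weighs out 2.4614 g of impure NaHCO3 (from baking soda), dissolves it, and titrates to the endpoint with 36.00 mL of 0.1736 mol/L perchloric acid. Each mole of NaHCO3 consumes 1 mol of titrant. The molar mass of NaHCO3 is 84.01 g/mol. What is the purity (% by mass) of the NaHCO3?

21.3%

n(HClO4) = 0.1736 x 0.03600 = 0.006250 mol.
n(NaHCO3) = 0.006250 / 1 = 0.006250 mol.
mass of NaHCO3 = 0.006250 x 84.01 = 0.5250 g.
% purity = 0.5250 / 2.4614 x 100 = 21.3%.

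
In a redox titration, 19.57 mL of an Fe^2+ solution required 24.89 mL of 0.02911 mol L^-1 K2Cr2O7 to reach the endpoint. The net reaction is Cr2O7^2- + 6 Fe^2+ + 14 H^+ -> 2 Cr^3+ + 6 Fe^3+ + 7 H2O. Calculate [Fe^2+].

n(K2Cr2O7) = 0.02911 x 0.02489 = 0.0007245 mol.
From the balanced equation, 1 mol K2Cr2O7 reacts with 6 mol Fe^2+, so n(Fe^2+) = 0.0007245 x 6/1 = 0.004347 mol.
[Fe^2+] = 0.004347 / 0.01957 L = 0.222 M.

0.222 M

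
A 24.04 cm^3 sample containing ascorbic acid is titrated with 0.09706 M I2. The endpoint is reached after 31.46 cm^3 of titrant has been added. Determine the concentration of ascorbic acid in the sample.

0.127 M

n(I2) = 0.09706 x 0.03146 = 0.003054 mol.
From the balanced equation, 1 mol I2 reacts with 1 mol ascorbic acid, so n(ascorbic acid) = 0.003054 x 1/1 = 0.003054 mol.
[ascorbic acid] = 0.003054 / 0.02404 L = 0.127 M.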